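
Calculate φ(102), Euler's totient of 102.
32

102 = 2 × 3 × 17
φ(n) = n × ∏(1 - 1/p) for each prime p dividing n
φ(102) = 102 × (1 - 1/2) × (1 - 1/3) × (1 - 1/17) = 32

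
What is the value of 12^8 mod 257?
136

Repeated squaring. Binary of 8 = 1000.
12^1 ≡ 12 (mod 257); 12^2 ≡ 144 (mod 257); 12^4 ≡ 176 (mod 257); 12^8 ≡ 136 (mod 257)
12^8 = 12^8 ≡ 136 (mod 257)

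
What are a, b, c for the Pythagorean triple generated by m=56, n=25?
(2511, 2800, 3761)

Euclid's formula: a = m² - n², b = 2mn, c = m² + n²
m = 56, n = 25
a = 56² - 25² = 3136 - 625 = 2511
b = 2 × 56 × 25 = 2800
c = 56² + 25² = 3136 + 625 = 3761
Verification: 2511² + 2800² = 6305121 + 7840000 = 14145121 = 3761² ✓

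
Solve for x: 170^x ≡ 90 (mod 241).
188

Baby-step giant-step with step n = ⌈√241⌉ = 16.
Baby steps 170^j mod 241 (j:value) for j=0..15: 0:1, 1:170, 2:221, 3:215, 4:159, 5:38, 6:194, 7:204, 8:217, 9:17, 10:239, 11:142, 12:40, 13:52, 14:164, 15:165.
Giant-step multiplier: 170^(-16) ≡ 170^(240-16) = 170^224 ≡ 100 (mod 241).
Giant steps γ_i = 90·100^i mod 241: γ_0=90, γ_1=83, γ_2=106, γ_3=237, γ_4=82, γ_5=6, γ_6=118, γ_7=232, γ_8=64, γ_9=134, γ_10=145, γ_11=40 (in table at j=12).
x = i·n + j = 11·16 + 12 = 188.
Check: 170^188 ≡ 90 (mod 241).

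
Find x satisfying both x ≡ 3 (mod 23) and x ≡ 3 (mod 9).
3

Using Chinese Remainder Theorem:
M = 23 × 9 = 207
M1 = 9, M2 = 23
y1 = 9^(-1) mod 23 = 18
y2 = 23^(-1) mod 9 = 2
x = (3×9×18 + 3×23×2) mod 207 = 3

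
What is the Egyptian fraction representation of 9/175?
1/20 + 1/700

Greedy algorithm:
9/175: ceiling(175/9) = 20, use 1/20
1/700: ceiling(700/1) = 700, use 1/700
Result: 9/175 = 1/20 + 1/700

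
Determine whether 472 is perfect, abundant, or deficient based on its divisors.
deficient

Proper divisors of 472: sum = 1 + 2 + 4 + 8 + 59 + 118 + 236 = 428
Since 428 < 472, 472 is deficient.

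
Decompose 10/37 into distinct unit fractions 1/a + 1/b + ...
1/4 + 1/50 + 1/3700

Greedy algorithm:
10/37: ceiling(37/10) = 4, use 1/4
3/148: ceiling(148/3) = 50, use 1/50
1/3700: ceiling(3700/1) = 3700, use 1/3700
Result: 10/37 = 1/4 + 1/50 + 1/3700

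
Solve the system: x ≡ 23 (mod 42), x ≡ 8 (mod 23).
905

Using Chinese Remainder Theorem:
M = 42 × 23 = 966
M1 = 23, M2 = 42
y1 = 23^(-1) mod 42 = 11
y2 = 42^(-1) mod 23 = 17
x = (23×23×11 + 8×42×17) mod 966 = 905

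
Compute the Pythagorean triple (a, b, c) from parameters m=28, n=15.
(559, 840, 1009)

Euclid's formula: a = m² - n², b = 2mn, c = m² + n²
m = 28, n = 15
a = 28² - 15² = 784 - 225 = 559
b = 2 × 28 × 15 = 840
c = 28² + 15² = 784 + 225 = 1009
Verification: 559² + 840² = 312481 + 705600 = 1018081 = 1009² ✓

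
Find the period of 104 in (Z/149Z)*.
37

149 is prime, so ord(104) divides φ(149) = 148.
Divisors of 148: 1, 2, 4, 37, 74, 148.
Repeated squaring: 104^1 ≡ 104, 104^2 ≡ 88, 104^4 ≡ 145, 104^8 ≡ 16, 104^16 ≡ 107, 104^32 ≡ 125, 104^64 ≡ 129, 104^128 ≡ 102 (mod 149).
Test 104^d mod 149 for each divisor d in increasing order:
104^1 ≡ 104
104^2 ≡ 88
104^4 ≡ 145
104^37 = 104^32·104^4·104^1 ≡ 1  ← first divisor giving 1
The order is 37.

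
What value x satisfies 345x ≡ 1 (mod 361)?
203

gcd(345, 361) = 1, so the inverse exists.
Extended Euclidean algorithm on (361, 345):
361 = 1 × 345 + 16  ⟹  16 = (1)·361 + (-1)·345
345 = 21 × 16 + 9  ⟹  9 = (-21)·361 + (22)·345
16 = 1 × 9 + 7  ⟹  7 = (22)·361 + (-23)·345
9 = 1 × 7 + 2  ⟹  2 = (-43)·361 + (45)·345
7 = 3 × 2 + 1  ⟹  1 = (151)·361 + (-158)·345
So (-158)·345 ≡ 1 (mod 361), i.e. 345^(-1) ≡ -158 ≡ 203 (mod 361).
Check: 345 × 203 = 70035 ≡ 1 (mod 361)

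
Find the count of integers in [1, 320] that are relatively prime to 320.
128

320 = 2^6 × 5
φ(n) = n × ∏(1 - 1/p) for each prime p dividing n
φ(320) = 320 × (1 - 1/2) × (1 - 1/5) = 128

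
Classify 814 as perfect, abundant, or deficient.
deficient

Proper divisors of 814: sum = 1 + 2 + 11 + 22 + 37 + 74 + 407 = 554
Since 554 < 814, 814 is deficient.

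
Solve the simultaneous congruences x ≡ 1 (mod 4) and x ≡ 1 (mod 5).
1

Using Chinese Remainder Theorem:
M = 4 × 5 = 20
M1 = 5, M2 = 4
y1 = 5^(-1) mod 4 = 1
y2 = 4^(-1) mod 5 = 4
x = (1×5×1 + 1×4×4) mod 20 = 1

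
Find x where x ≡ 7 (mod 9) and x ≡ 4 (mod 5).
34

Using Chinese Remainder Theorem:
M = 9 × 5 = 45
M1 = 5, M2 = 9
y1 = 5^(-1) mod 9 = 2
y2 = 9^(-1) mod 5 = 4
x = (7×5×2 + 4×9×4) mod 45 = 34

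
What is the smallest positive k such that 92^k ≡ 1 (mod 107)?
53

107 is prime, so ord(92) divides φ(107) = 106.
Divisors of 106: 1, 2, 53, 106.
Repeated squaring: 92^1 ≡ 92, 92^2 ≡ 11, 92^4 ≡ 14, 92^8 ≡ 89, 92^16 ≡ 3, 92^32 ≡ 9, 92^64 ≡ 81 (mod 107).
Test 92^d mod 107 for each divisor d in increasing order:
92^1 ≡ 92
92^2 ≡ 11
92^53 = 92^32·92^16·92^4·92^1 ≡ 1  ← first divisor giving 1
The order is 53.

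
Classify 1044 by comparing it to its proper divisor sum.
abundant

Proper divisors of 1044: sum = 1 + 2 + 3 + 4 + 6 + 9 + 12 + 18 + ... + 174 + 261 + 348 + 522 (17 divisors) = 1686
Since 1686 > 1044, 1044 is abundant.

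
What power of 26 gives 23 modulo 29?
4

Baby-step giant-step with step n = ⌈√29⌉ = 6.
Baby steps 26^j mod 29 (j:value) for j=0..5: 0:1, 1:26, 2:9, 3:2, 4:23, 5:18.
h = 23 is already in the table at j=4, so x = 4.
Check: 26^4 ≡ 23 (mod 29).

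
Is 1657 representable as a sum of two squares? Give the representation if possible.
19² + 36² (a=19, b=36)

Factorization: 1657 = 1657
By Fermat: n is sum of two squares iff every prime p ≡ 3 (mod 4) appears to even power.
All primes ≡ 3 (mod 4) appear to even power.
Search a = 0, 1, 2, … for 1657 - a² a perfect square: first hit at a = 19: 1657 - 361 = 1296 = 36².
1657 = 19² + 36² = 361 + 1296 ✓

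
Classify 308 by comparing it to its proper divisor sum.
abundant

Proper divisors of 308: sum = 1 + 2 + 4 + 7 + 11 + 14 + 22 + 28 + 44 + 77 + 154 = 364
Since 364 > 308, 308 is abundant.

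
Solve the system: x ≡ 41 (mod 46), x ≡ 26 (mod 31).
1421

Using Chinese Remainder Theorem:
M = 46 × 31 = 1426
M1 = 31, M2 = 46
y1 = 31^(-1) mod 46 = 3
y2 = 46^(-1) mod 31 = 29
x = (41×31×3 + 26×46×29) mod 1426 = 1421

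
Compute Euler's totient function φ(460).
176

460 = 2^2 × 5 × 23
φ(n) = n × ∏(1 - 1/p) for each prime p dividing n
φ(460) = 460 × (1 - 1/2) × (1 - 1/5) × (1 - 1/23) = 176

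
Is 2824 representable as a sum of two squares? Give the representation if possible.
18² + 50² (a=18, b=50)

Factorization: 2824 = 2^3 × 353
By Fermat: n is sum of two squares iff every prime p ≡ 3 (mod 4) appears to even power.
All primes ≡ 3 (mod 4) appear to even power.
Search a = 0, 1, 2, … for 2824 - a² a perfect square: first hit at a = 18: 2824 - 324 = 2500 = 50².
2824 = 18² + 50² = 324 + 2500 ✓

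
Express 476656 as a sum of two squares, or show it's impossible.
Not possible

Factorization: 476656 = 2^4 × 31^3
By Fermat: n is sum of two squares iff every prime p ≡ 3 (mod 4) appears to even power.
Prime(s) ≡ 3 (mod 4) with odd exponent: [(31, 3)]
Therefore 476656 cannot be expressed as a² + b².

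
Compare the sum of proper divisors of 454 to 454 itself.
deficient

Proper divisors of 454: sum = 1 + 2 + 227 = 230
Since 230 < 454, 454 is deficient.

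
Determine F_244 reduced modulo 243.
129

Matrix identity: Q^n = [[F_(n+1), F_n], [F_n, F_(n-1)]] with Q = [[1,1],[1,0]].
n = 244 = 11110100₂. Square-and-multiply, entries mod 243:
Q^1 = [[1,1],[1,0]]
Q^3 = (Q^1)²·Q = [[3,2],[2,1]]
Q^7 = (Q^3)²·Q = [[21,13],[13,8]]
Q^15 = (Q^7)²·Q = [[15,124],[124,134]]
Q^30 = (Q^15)² = [[49,8],[8,41]]
Q^61 = (Q^30)²·Q = [[26,35],[35,234]]
Q^122 = (Q^61)² = [[200,109],[109,91]]
Q^244 = (Q^122)² = [[122,129],[129,236]]
F_244 mod 243 = Q^244[0][1] = 129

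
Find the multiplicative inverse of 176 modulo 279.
65

gcd(176, 279) = 1, so the inverse exists.
Extended Euclidean algorithm on (279, 176):
279 = 1 × 176 + 103  ⟹  103 = (1)·279 + (-1)·176
176 = 1 × 103 + 73  ⟹  73 = (-1)·279 + (2)·176
103 = 1 × 73 + 30  ⟹  30 = (2)·279 + (-3)·176
73 = 2 × 30 + 13  ⟹  13 = (-5)·279 + (8)·176
30 = 2 × 13 + 4  ⟹  4 = (12)·279 + (-19)·176
13 = 3 × 4 + 1  ⟹  1 = (-41)·279 + (65)·176
So (65)·176 ≡ 1 (mod 279), i.e. 176^(-1) ≡ 65 (mod 279).
Check: 176 × 65 = 11440 ≡ 1 (mod 279)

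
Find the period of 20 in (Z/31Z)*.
15

31 is prime, so ord(20) divides φ(31) = 30.
Divisors of 30: 1, 2, 3, 5, 6, 10, 15, 30.
Repeated squaring: 20^1 ≡ 20, 20^2 ≡ 28, 20^4 ≡ 9, 20^8 ≡ 19, 20^16 ≡ 20 (mod 31).
Test 20^d mod 31 for each divisor d in increasing order:
20^1 ≡ 20
20^2 ≡ 28
20^3 = 20^2·20^1 ≡ 2
20^5 = 20^4·20^1 ≡ 25
20^6 = 20^4·20^2 ≡ 4
20^10 = 20^8·20^2 ≡ 5
20^15 = 20^8·20^4·20^2·20^1 ≡ 1  ← first divisor giving 1
The order is 15.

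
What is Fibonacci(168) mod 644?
0

Matrix identity: Q^n = [[F_(n+1), F_n], [F_n, F_(n-1)]] with Q = [[1,1],[1,0]].
n = 168 = 10101000₂. Square-and-multiply, entries mod 644:
Q^1 = [[1,1],[1,0]]
Q^2 = (Q^1)² = [[2,1],[1,1]]
Q^5 = (Q^2)²·Q = [[8,5],[5,3]]
Q^10 = (Q^5)² = [[89,55],[55,34]]
Q^21 = (Q^10)²·Q = [[323,642],[642,325]]
Q^42 = (Q^21)² = [[5,636],[636,13]]
Q^84 = (Q^42)² = [[89,500],[500,233]]
Q^168 = (Q^84)² = [[321,0],[0,321]]
F_168 mod 644 = Q^168[0][1] = 0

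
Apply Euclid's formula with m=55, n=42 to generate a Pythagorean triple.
(1261, 4620, 4789)

Euclid's formula: a = m² - n², b = 2mn, c = m² + n²
m = 55, n = 42
a = 55² - 42² = 3025 - 1764 = 1261
b = 2 × 55 × 42 = 4620
c = 55² + 42² = 3025 + 1764 = 4789
Verification: 1261² + 4620² = 1590121 + 21344400 = 22934521 = 4789² ✓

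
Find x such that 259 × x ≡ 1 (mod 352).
299

gcd(259, 352) = 1, so the inverse exists.
Extended Euclidean algorithm on (352, 259):
352 = 1 × 259 + 93  ⟹  93 = (1)·352 + (-1)·259
259 = 2 × 93 + 73  ⟹  73 = (-2)·352 + (3)·259
93 = 1 × 73 + 20  ⟹  20 = (3)·352 + (-4)·259
73 = 3 × 20 + 13  ⟹  13 = (-11)·352 + (15)·259
20 = 1 × 13 + 7  ⟹  7 = (14)·352 + (-19)·259
13 = 1 × 7 + 6  ⟹  6 = (-25)·352 + (34)·259
7 = 1 × 6 + 1  ⟹  1 = (39)·352 + (-53)·259
So (-53)·259 ≡ 1 (mod 352), i.e. 259^(-1) ≡ -53 ≡ 299 (mod 352).
Check: 259 × 299 = 77441 ≡ 1 (mod 352)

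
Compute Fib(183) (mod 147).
76

Matrix identity: Q^n = [[F_(n+1), F_n], [F_n, F_(n-1)]] with Q = [[1,1],[1,0]].
n = 183 = 10110111₂. Square-and-multiply, entries mod 147:
Q^1 = [[1,1],[1,0]]
Q^2 = (Q^1)² = [[2,1],[1,1]]
Q^5 = (Q^2)²·Q = [[8,5],[5,3]]
Q^11 = (Q^5)²·Q = [[144,89],[89,55]]
Q^22 = (Q^11)² = [[139,71],[71,68]]
Q^45 = (Q^22)²·Q = [[104,107],[107,144]]
Q^91 = (Q^45)²·Q = [[144,68],[68,76]]
Q^183 = (Q^91)²·Q = [[42,76],[76,113]]
F_183 mod 147 = Q^183[0][1] = 76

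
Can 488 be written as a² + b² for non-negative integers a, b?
2² + 22² (a=2, b=22)

Factorization: 488 = 2^3 × 61
By Fermat: n is sum of two squares iff every prime p ≡ 3 (mod 4) appears to even power.
All primes ≡ 3 (mod 4) appear to even power.
Search a = 0, 1, 2, … for 488 - a² a perfect square: first hit at a = 2: 488 - 4 = 484 = 22².
488 = 2² + 22² = 4 + 484 ✓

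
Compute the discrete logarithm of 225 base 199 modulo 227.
92

Baby-step giant-step with step n = ⌈√227⌉ = 16.
Baby steps 199^j mod 227 (j:value) for j=0..15: 0:1, 1:199, 2:103, 3:67, 4:167, 5:91, 6:176, 7:66, 8:195, 9:215, 10:109, 11:126, 12:104, 13:39, 14:43, 15:158.
Giant-step multiplier: 199^(-16) ≡ 199^(226-16) = 199^210 ≡ 182 (mod 227).
Giant steps γ_i = 225·182^i mod 227: γ_0=225, γ_1=90, γ_2=36, γ_3=196, γ_4=33, γ_5=104 (in table at j=12).
x = i·n + j = 5·16 + 12 = 92.
Check: 199^92 ≡ 225 (mod 227).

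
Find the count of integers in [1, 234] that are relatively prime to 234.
72

234 = 2 × 3^2 × 13
φ(n) = n × ∏(1 - 1/p) for each prime p dividing n
φ(234) = 234 × (1 - 1/2) × (1 - 1/3) × (1 - 1/13) = 72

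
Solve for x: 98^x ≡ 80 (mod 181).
40

Baby-step giant-step with step n = ⌈√181⌉ = 14.
Baby steps 98^j mod 181 (j:value) for j=0..13: 0:1, 1:98, 2:11, 3:173, 4:121, 5:93, 6:64, 7:118, 8:161, 9:31, 10:142, 11:160, 12:114, 13:131.
Giant-step multiplier: 98^(-14) ≡ 98^(180-14) = 98^166 ≡ 167 (mod 181).
Giant steps γ_i = 80·167^i mod 181: γ_0=80, γ_1=147, γ_2=114 (in table at j=12).
x = i·n + j = 2·14 + 12 = 40.
Check: 98^40 ≡ 80 (mod 181).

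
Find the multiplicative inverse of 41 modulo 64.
25

gcd(41, 64) = 1, so the inverse exists.
Extended Euclidean algorithm on (64, 41):
64 = 1 × 41 + 23  ⟹  23 = (1)·64 + (-1)·41
41 = 1 × 23 + 18  ⟹  18 = (-1)·64 + (2)·41
23 = 1 × 18 + 5  ⟹  5 = (2)·64 + (-3)·41
18 = 3 × 5 + 3  ⟹  3 = (-7)·64 + (11)·41
5 = 1 × 3 + 2  ⟹  2 = (9)·64 + (-14)·41
3 = 1 × 2 + 1  ⟹  1 = (-16)·64 + (25)·41
So (25)·41 ≡ 1 (mod 64), i.e. 41^(-1) ≡ 25 (mod 64).
Check: 41 × 25 = 1025 ≡ 1 (mod 64)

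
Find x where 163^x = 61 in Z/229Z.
24

Baby-step giant-step with step n = ⌈√229⌉ = 16.
Baby steps 163^j mod 229 (j:value) for j=0..15: 0:1, 1:163, 2:5, 3:128, 4:25, 5:182, 6:125, 7:223, 8:167, 9:199, 10:148, 11:79, 12:53, 13:166, 14:36, 15:143.
Giant-step multiplier: 163^(-16) ≡ 163^(228-16) = 163^212 ≡ 14 (mod 229).
Giant steps γ_i = 61·14^i mod 229: γ_0=61, γ_1=167 (in table at j=8).
x = i·n + j = 1·16 + 8 = 24.
Check: 163^24 ≡ 61 (mod 229).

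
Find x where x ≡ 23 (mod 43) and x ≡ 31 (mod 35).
66

Using Chinese Remainder Theorem:
M = 43 × 35 = 1505
M1 = 35, M2 = 43
y1 = 35^(-1) mod 43 = 16
y2 = 43^(-1) mod 35 = 22
x = (23×35×16 + 31×43×22) mod 1505 = 66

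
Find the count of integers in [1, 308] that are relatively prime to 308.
120

308 = 2^2 × 7 × 11
φ(n) = n × ∏(1 - 1/p) for each prime p dividing n
φ(308) = 308 × (1 - 1/2) × (1 - 1/7) × (1 - 1/11) = 120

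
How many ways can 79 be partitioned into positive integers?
13848650

p(n) counts ways to write n as a sum of positive integers (order ignored).
Euler's pentagonal recurrence: p(k) = p(k-1) + p(k-2) - p(k-5) - p(k-7) + p(k-12) + p(k-15) - ... (offsets j(3j∓1)/2, signs ++--, p(0)=1, p(<0)=0).
DP table for k = 0..78: p(0)=1, p(1)=1, p(2)=2, p(3)=3, p(4)=5, p(5)=7, p(6)=11, p(7)=15, p(8)=22, p(9)=30, p(10)=42, p(11)=56, p(12)=77, p(13)=101, p(14)=135, p(15)=176, p(16)=231, p(17)=297, p(18)=385, p(19)=490, p(20)=627, p(21)=792, p(22)=1002, p(23)=1255, p(24)=1575, p(25)=1958, p(26)=2436, p(27)=3010, p(28)=3718, p(29)=4565, p(30)=5604, p(31)=6842, p(32)=8349, p(33)=10143, p(34)=12310, p(35)=14883, p(36)=17977, p(37)=21637, p(38)=26015, p(39)=31185, p(40)=37338, p(41)=44583, p(42)=53174, p(43)=63261, p(44)=75175, p(45)=89134, p(46)=105558, p(47)=124754, p(48)=147273, p(49)=173525, p(50)=204226, p(51)=239943, p(52)=281589, p(53)=329931, p(54)=386155, p(55)=451276, p(56)=526823, p(57)=614154, p(58)=715220, p(59)=831820, p(60)=966467, p(61)=1121505, p(62)=1300156, p(63)=1505499, p(64)=1741630, p(65)=2012558, p(66)=2323520, p(67)=2679689, p(68)=3087735, p(69)=3554345, p(70)=4087968, p(71)=4697205, p(72)=5392783, p(73)=6185689, p(74)=7089500, p(75)=8118264, p(76)=9289091, p(77)=10619863, p(78)=12132164.
Final step: p(79) = p(78) + p(77) - p(74) - p(72) + p(67) + p(64) - p(57) - p(53) + p(44) + p(39) - p(28) - p(22) + p(9) + p(2)
= 12132164 + 10619863 - 7089500 - 5392783 + 2679689 + 1741630 - 614154 - 329931 + 75175 + 31185 - 3718 - 1002 + 30 + 2
= 13848650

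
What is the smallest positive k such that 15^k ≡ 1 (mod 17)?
8

17 is prime, so ord(15) divides φ(17) = 16.
Divisors of 16: 1, 2, 4, 8, 16.
Repeated squaring: 15^1 ≡ 15, 15^2 ≡ 4, 15^4 ≡ 16, 15^8 ≡ 1, 15^16 ≡ 1 (mod 17).
Test 15^d mod 17 for each divisor d in increasing order:
15^1 ≡ 15
15^2 ≡ 4
15^4 ≡ 16
15^8 ≡ 1  ← first divisor giving 1
The order is 8.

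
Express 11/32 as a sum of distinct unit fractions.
1/3 + 1/96

Greedy algorithm:
11/32: ceiling(32/11) = 3, use 1/3
1/96: ceiling(96/1) = 96, use 1/96
Result: 11/32 = 1/3 + 1/96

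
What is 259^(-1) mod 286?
233

gcd(259, 286) = 1, so the inverse exists.
Extended Euclidean algorithm on (286, 259):
286 = 1 × 259 + 27  ⟹  27 = (1)·286 + (-1)·259
259 = 9 × 27 + 16  ⟹  16 = (-9)·286 + (10)·259
27 = 1 × 16 + 11  ⟹  11 = (10)·286 + (-11)·259
16 = 1 × 11 + 5  ⟹  5 = (-19)·286 + (21)·259
11 = 2 × 5 + 1  ⟹  1 = (48)·286 + (-53)·259
So (-53)·259 ≡ 1 (mod 286), i.e. 259^(-1) ≡ -53 ≡ 233 (mod 286).
Check: 259 × 233 = 60347 ≡ 1 (mod 286)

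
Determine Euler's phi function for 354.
116

354 = 2 × 3 × 59
φ(n) = n × ∏(1 - 1/p) for each prime p dividing n
φ(354) = 354 × (1 - 1/2) × (1 - 1/3) × (1 - 1/59) = 116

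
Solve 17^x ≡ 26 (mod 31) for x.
5

Baby-step giant-step with step n = ⌈√31⌉ = 6.
Baby steps 17^j mod 31 (j:value) for j=0..5: 0:1, 1:17, 2:10, 3:15, 4:7, 5:26.
h = 26 is already in the table at j=5, so x = 5.
Check: 17^5 ≡ 26 (mod 31).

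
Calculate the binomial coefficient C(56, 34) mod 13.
0

Using Lucas' theorem:
Write n=56 and k=34 in base 13:
n in base 13: [4, 4]
k in base 13: [2, 8]
C(56,34) mod 13 = ∏ C(n_i, k_i) mod 13
Digit binomials (mod 13): C(4,2) = 6; C(4,8) = 0 (k_i > n_i)
Product: 6 × 0 = 0 ≡ 0 (mod 13)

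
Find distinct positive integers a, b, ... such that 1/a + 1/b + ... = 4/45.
1/12 + 1/180

Greedy algorithm:
4/45: ceiling(45/4) = 12, use 1/12
1/180: ceiling(180/1) = 180, use 1/180
Result: 4/45 = 1/12 + 1/180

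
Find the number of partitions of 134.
8149040695

p(n) counts ways to write n as a sum of positive integers (order ignored).
Euler's pentagonal recurrence: p(k) = p(k-1) + p(k-2) - p(k-5) - p(k-7) + p(k-12) + p(k-15) - ... (offsets j(3j∓1)/2, signs ++--, p(0)=1, p(<0)=0).
DP table for k = 0..133: p(0)=1, p(1)=1, p(2)=2, p(3)=3, p(4)=5, p(5)=7, p(6)=11, p(7)=15, p(8)=22, p(9)=30, p(10)=42, p(11)=56, p(12)=77, p(13)=101, p(14)=135, p(15)=176, p(16)=231, p(17)=297, p(18)=385, p(19)=490, p(20)=627, p(21)=792, p(22)=1002, p(23)=1255, p(24)=1575, p(25)=1958, p(26)=2436, p(27)=3010, p(28)=3718, p(29)=4565, p(30)=5604, p(31)=6842, p(32)=8349, p(33)=10143, p(34)=12310, p(35)=14883, p(36)=17977, p(37)=21637, p(38)=26015, p(39)=31185, p(40)=37338, p(41)=44583, p(42)=53174, p(43)=63261, p(44)=75175, p(45)=89134, p(46)=105558, p(47)=124754, p(48)=147273, p(49)=173525, p(50)=204226, p(51)=239943, p(52)=281589, p(53)=329931, p(54)=386155, p(55)=451276, p(56)=526823, p(57)=614154, p(58)=715220, p(59)=831820, p(60)=966467, p(61)=1121505, p(62)=1300156, p(63)=1505499, p(64)=1741630, p(65)=2012558, p(66)=2323520, p(67)=2679689, p(68)=3087735, p(69)=3554345, p(70)=4087968, p(71)=4697205, p(72)=5392783, p(73)=6185689, p(74)=7089500, p(75)=8118264, p(76)=9289091, p(77)=10619863, p(78)=12132164, p(79)=13848650, p(80)=15796476, p(81)=18004327, p(82)=20506255, p(83)=23338469, p(84)=26543660, p(85)=30167357, p(86)=34262962, p(87)=38887673, p(88)=44108109, p(89)=49995925, p(90)=56634173, p(91)=64112359, p(92)=72533807, p(93)=82010177, p(94)=92669720, p(95)=104651419, p(96)=118114304, p(97)=133230930, p(98)=150198136, p(99)=169229875, p(100)=190569292, p(101)=214481126, p(102)=241265379, p(103)=271248950, p(104)=304801365, p(105)=342325709, p(106)=384276336, p(107)=431149389, p(108)=483502844, p(109)=541946240, p(110)=607163746, p(111)=679903203, p(112)=761002156, p(113)=851376628, p(114)=952050665, p(115)=1064144451, p(116)=1188908248, p(117)=1327710076, p(118)=1482074143, p(119)=1653668665, p(120)=1844349560, p(121)=2056148051, p(122)=2291320912, p(123)=2552338241, p(124)=2841940500, p(125)=3163127352, p(126)=3519222692, p(127)=3913864295, p(128)=4351078600, p(129)=4835271870, p(130)=5371315400, p(131)=5964539504, p(132)=6620830889, p(133)=7346629512.
Final step: p(134) = p(133) + p(132) - p(129) - p(127) + p(122) + p(119) - p(112) - p(108) + p(99) + p(94) - p(83) - p(77) + p(64) + p(57) - p(42) - p(34) + p(17) + p(8)
= 7346629512 + 6620830889 - 4835271870 - 3913864295 + 2291320912 + 1653668665 - 761002156 - 483502844 + 169229875 + 92669720 - 23338469 - 10619863 + 1741630 + 614154 - 53174 - 12310 + 297 + 22
= 8149040695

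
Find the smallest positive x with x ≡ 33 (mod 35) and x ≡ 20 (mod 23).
733

Using Chinese Remainder Theorem:
M = 35 × 23 = 805
M1 = 23, M2 = 35
y1 = 23^(-1) mod 35 = 32
y2 = 35^(-1) mod 23 = 2
x = (33×23×32 + 20×35×2) mod 805 = 733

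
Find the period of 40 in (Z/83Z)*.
41

83 is prime, so ord(40) divides φ(83) = 82.
Divisors of 82: 1, 2, 41, 82.
Repeated squaring: 40^1 ≡ 40, 40^2 ≡ 23, 40^4 ≡ 31, 40^8 ≡ 48, 40^16 ≡ 63, 40^32 ≡ 68, 40^64 ≡ 59 (mod 83).
Test 40^d mod 83 for each divisor d in increasing order:
40^1 ≡ 40
40^2 ≡ 23
40^41 = 40^32·40^8·40^1 ≡ 1  ← first divisor giving 1
The order is 41.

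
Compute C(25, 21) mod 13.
1

Using Lucas' theorem:
Write n=25 and k=21 in base 13:
n in base 13: [1, 12]
k in base 13: [1, 8]
C(25,21) mod 13 = ∏ C(n_i, k_i) mod 13
Digit binomials (mod 13): C(1,1) = 1; C(12,8) = 495 ≡ 1
Product: 1 × 1 = 1 ≡ 1 (mod 13)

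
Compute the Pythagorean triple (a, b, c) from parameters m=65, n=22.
(3741, 2860, 4709)

Euclid's formula: a = m² - n², b = 2mn, c = m² + n²
m = 65, n = 22
a = 65² - 22² = 4225 - 484 = 3741
b = 2 × 65 × 22 = 2860
c = 65² + 22² = 4225 + 484 = 4709
Verification: 3741² + 2860² = 13995081 + 8179600 = 22174681 = 4709² ✓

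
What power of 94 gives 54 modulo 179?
105

Baby-step giant-step with step n = ⌈√179⌉ = 14.
Baby steps 94^j mod 179 (j:value) for j=0..13: 0:1, 1:94, 2:65, 3:24, 4:108, 5:128, 6:39, 7:86, 8:29, 9:41, 10:95, 11:159, 12:89, 13:132.
Giant-step multiplier: 94^(-14) ≡ 94^(178-14) = 94^164 ≡ 22 (mod 179).
Giant steps γ_i = 54·22^i mod 179: γ_0=54, γ_1=114, γ_2=2, γ_3=44, γ_4=73, γ_5=174, γ_6=69, γ_7=86 (in table at j=7).
x = i·n + j = 7·14 + 7 = 105.
Check: 94^105 ≡ 54 (mod 179).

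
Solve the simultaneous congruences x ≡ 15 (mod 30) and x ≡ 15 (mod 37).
15

Using Chinese Remainder Theorem:
M = 30 × 37 = 1110
M1 = 37, M2 = 30
y1 = 37^(-1) mod 30 = 13
y2 = 30^(-1) mod 37 = 21
x = (15×37×13 + 15×30×21) mod 1110 = 15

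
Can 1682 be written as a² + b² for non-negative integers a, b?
1² + 41² (a=1, b=41)

Factorization: 1682 = 2 × 29^2
By Fermat: n is sum of two squares iff every prime p ≡ 3 (mod 4) appears to even power.
All primes ≡ 3 (mod 4) appear to even power.
Search a = 0, 1, 2, … for 1682 - a² a perfect square: first hit at a = 1: 1682 - 1 = 1681 = 41².
1682 = 1² + 41² = 1 + 1681 ✓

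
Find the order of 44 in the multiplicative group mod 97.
48

97 is prime, so ord(44) divides φ(97) = 96.
Divisors of 96: 1, 2, 3, 4, 6, 8, 12, 16, 24, 32, 48, 96.
Repeated squaring: 44^1 ≡ 44, 44^2 ≡ 93, 44^4 ≡ 16, 44^8 ≡ 62, 44^16 ≡ 61, 44^32 ≡ 35, 44^64 ≡ 61 (mod 97).
Test 44^d mod 97 for each divisor d in increasing order:
44^1 ≡ 44
44^2 ≡ 93
44^3 = 44^2·44^1 ≡ 18
44^4 ≡ 16
44^6 = 44^4·44^2 ≡ 33
44^8 ≡ 62
44^12 = 44^8·44^4 ≡ 22
44^16 ≡ 61
44^24 = 44^16·44^8 ≡ 96
44^32 ≡ 35
44^48 = 44^32·44^16 ≡ 1  ← first divisor giving 1
The order is 48.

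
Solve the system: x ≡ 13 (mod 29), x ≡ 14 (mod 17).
303

Using Chinese Remainder Theorem:
M = 29 × 17 = 493
M1 = 17, M2 = 29
y1 = 17^(-1) mod 29 = 12
y2 = 29^(-1) mod 17 = 10
x = (13×17×12 + 14×29×10) mod 493 = 303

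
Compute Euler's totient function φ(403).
360

403 = 13 × 31
φ(n) = n × ∏(1 - 1/p) for each prime p dividing n
φ(403) = 403 × (1 - 1/13) × (1 - 1/31) = 360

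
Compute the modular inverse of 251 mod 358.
271

gcd(251, 358) = 1, so the inverse exists.
Extended Euclidean algorithm on (358, 251):
358 = 1 × 251 + 107  ⟹  107 = (1)·358 + (-1)·251
251 = 2 × 107 + 37  ⟹  37 = (-2)·358 + (3)·251
107 = 2 × 37 + 33  ⟹  33 = (5)·358 + (-7)·251
37 = 1 × 33 + 4  ⟹  4 = (-7)·358 + (10)·251
33 = 8 × 4 + 1  ⟹  1 = (61)·358 + (-87)·251
So (-87)·251 ≡ 1 (mod 358), i.e. 251^(-1) ≡ -87 ≡ 271 (mod 358).
Check: 251 × 271 = 68021 ≡ 1 (mod 358)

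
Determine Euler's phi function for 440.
160

440 = 2^3 × 5 × 11
φ(n) = n × ∏(1 - 1/p) for each prime p dividing n
φ(440) = 440 × (1 - 1/2) × (1 - 1/5) × (1 - 1/11) = 160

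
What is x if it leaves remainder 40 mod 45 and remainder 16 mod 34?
220

Using Chinese Remainder Theorem:
M = 45 × 34 = 1530
M1 = 34, M2 = 45
y1 = 34^(-1) mod 45 = 4
y2 = 45^(-1) mod 34 = 31
x = (40×34×4 + 16×45×31) mod 1530 = 220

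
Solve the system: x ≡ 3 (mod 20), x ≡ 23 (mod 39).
23

Using Chinese Remainder Theorem:
M = 20 × 39 = 780
M1 = 39, M2 = 20
y1 = 39^(-1) mod 20 = 19
y2 = 20^(-1) mod 39 = 2
x = (3×39×19 + 23×20×2) mod 780 = 23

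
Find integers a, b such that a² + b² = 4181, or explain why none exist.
34² + 55² (a=34, b=55)

Factorization: 4181 = 37 × 113
By Fermat: n is sum of two squares iff every prime p ≡ 3 (mod 4) appears to even power.
All primes ≡ 3 (mod 4) appear to even power.
Search a = 0, 1, 2, … for 4181 - a² a perfect square: first hit at a = 34: 4181 - 1156 = 3025 = 55².
4181 = 34² + 55² = 1156 + 3025 ✓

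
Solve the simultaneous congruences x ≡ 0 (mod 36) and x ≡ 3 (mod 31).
468

Using Chinese Remainder Theorem:
M = 36 × 31 = 1116
M1 = 31, M2 = 36
y1 = 31^(-1) mod 36 = 7
y2 = 36^(-1) mod 31 = 25
x = (0×31×7 + 3×36×25) mod 1116 = 468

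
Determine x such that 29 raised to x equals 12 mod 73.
50

Baby-step giant-step with step n = ⌈√73⌉ = 9.
Baby steps 29^j mod 73 (j:value) for j=0..8: 0:1, 1:29, 2:38, 3:7, 4:57, 5:47, 6:49, 7:34, 8:37.
Giant-step multiplier: 29^(-9) ≡ 29^(72-9) = 29^63 ≡ 63 (mod 73).
Giant steps γ_i = 12·63^i mod 73: γ_0=12, γ_1=26, γ_2=32, γ_3=45, γ_4=61, γ_5=47 (in table at j=5).
x = i·n + j = 5·9 + 5 = 50.
Check: 29^50 ≡ 12 (mod 73).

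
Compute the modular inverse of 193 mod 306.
241

gcd(193, 306) = 1, so the inverse exists.
Extended Euclidean algorithm on (306, 193):
306 = 1 × 193 + 113  ⟹  113 = (1)·306 + (-1)·193
193 = 1 × 113 + 80  ⟹  80 = (-1)·306 + (2)·193
113 = 1 × 80 + 33  ⟹  33 = (2)·306 + (-3)·193
80 = 2 × 33 + 14  ⟹  14 = (-5)·306 + (8)·193
33 = 2 × 14 + 5  ⟹  5 = (12)·306 + (-19)·193
14 = 2 × 5 + 4  ⟹  4 = (-29)·306 + (46)·193
5 = 1 × 4 + 1  ⟹  1 = (41)·306 + (-65)·193
So (-65)·193 ≡ 1 (mod 306), i.e. 193^(-1) ≡ -65 ≡ 241 (mod 306).
Check: 193 × 241 = 46513 ≡ 1 (mod 306)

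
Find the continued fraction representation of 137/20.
[6; 1, 5, 1, 2]

Euclidean algorithm steps:
137 = 6 × 20 + 17
20 = 1 × 17 + 3
17 = 5 × 3 + 2
3 = 1 × 2 + 1
2 = 2 × 1 + 0
Continued fraction: [6; 1, 5, 1, 2]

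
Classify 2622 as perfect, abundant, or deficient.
abundant

Proper divisors of 2622: sum = 1 + 2 + 3 + 6 + 19 + 23 + 38 + 46 + 57 + 69 + 114 + 138 + 437 + 874 + 1311 = 3138
Since 3138 > 2622, 2622 is abundant.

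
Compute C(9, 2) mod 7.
1

Using Lucas' theorem:
Write n=9 and k=2 in base 7:
n in base 7: [1, 2]
k in base 7: [0, 2]
C(9,2) mod 7 = ∏ C(n_i, k_i) mod 7
Digit binomials (mod 7): C(1,0) = 1; C(2,2) = 1
Product: 1 × 1 = 1 ≡ 1 (mod 7)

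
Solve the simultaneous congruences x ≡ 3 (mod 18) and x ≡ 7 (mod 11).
183

Using Chinese Remainder Theorem:
M = 18 × 11 = 198
M1 = 11, M2 = 18
y1 = 11^(-1) mod 18 = 5
y2 = 18^(-1) mod 11 = 8
x = (3×11×5 + 7×18×8) mod 198 = 183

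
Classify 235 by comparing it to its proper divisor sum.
deficient

Proper divisors of 235: sum = 1 + 5 + 47 = 53
Since 53 < 235, 235 is deficient.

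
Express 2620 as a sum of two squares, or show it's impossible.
Not possible

Factorization: 2620 = 2^2 × 5 × 131
By Fermat: n is sum of two squares iff every prime p ≡ 3 (mod 4) appears to even power.
Prime(s) ≡ 3 (mod 4) with odd exponent: [(131, 1)]
Therefore 2620 cannot be expressed as a² + b².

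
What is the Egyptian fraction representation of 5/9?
1/2 + 1/18

Greedy algorithm:
5/9: ceiling(9/5) = 2, use 1/2
1/18: ceiling(18/1) = 18, use 1/18
Result: 5/9 = 1/2 + 1/18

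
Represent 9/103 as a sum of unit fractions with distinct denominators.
1/12 + 1/248 + 1/76632

Greedy algorithm:
9/103: ceiling(103/9) = 12, use 1/12
5/1236: ceiling(1236/5) = 248, use 1/248
1/76632: ceiling(76632/1) = 76632, use 1/76632
Result: 9/103 = 1/12 + 1/248 + 1/76632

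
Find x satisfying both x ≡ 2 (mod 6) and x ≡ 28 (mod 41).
110

Using Chinese Remainder Theorem:
M = 6 × 41 = 246
M1 = 41, M2 = 6
y1 = 41^(-1) mod 6 = 5
y2 = 6^(-1) mod 41 = 7
x = (2×41×5 + 28×6×7) mod 246 = 110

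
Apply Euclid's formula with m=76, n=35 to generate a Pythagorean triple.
(4551, 5320, 7001)

Euclid's formula: a = m² - n², b = 2mn, c = m² + n²
m = 76, n = 35
a = 76² - 35² = 5776 - 1225 = 4551
b = 2 × 76 × 35 = 5320
c = 76² + 35² = 5776 + 1225 = 7001
Verification: 4551² + 5320² = 20711601 + 28302400 = 49014001 = 7001² ✓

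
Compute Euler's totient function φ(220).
80

220 = 2^2 × 5 × 11
φ(n) = n × ∏(1 - 1/p) for each prime p dividing n
φ(220) = 220 × (1 - 1/2) × (1 - 1/5) × (1 - 1/11) = 80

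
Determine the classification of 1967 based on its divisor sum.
deficient

Proper divisors of 1967: sum = 1 + 7 + 281 = 289
Since 289 < 1967, 1967 is deficient.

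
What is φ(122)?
60

122 = 2 × 61
φ(n) = n × ∏(1 - 1/p) for each prime p dividing n
φ(122) = 122 × (1 - 1/2) × (1 - 1/61) = 60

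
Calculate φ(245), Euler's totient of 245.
168

245 = 5 × 7^2
φ(n) = n × ∏(1 - 1/p) for each prime p dividing n
φ(245) = 245 × (1 - 1/5) × (1 - 1/7) = 168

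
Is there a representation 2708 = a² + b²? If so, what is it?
2² + 52² (a=2, b=52)

Factorization: 2708 = 2^2 × 677
By Fermat: n is sum of two squares iff every prime p ≡ 3 (mod 4) appears to even power.
All primes ≡ 3 (mod 4) appear to even power.
Search a = 0, 1, 2, … for 2708 - a² a perfect square: first hit at a = 2: 2708 - 4 = 2704 = 52².
2708 = 2² + 52² = 4 + 2704 ✓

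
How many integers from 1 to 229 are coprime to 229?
228

229 = 229
φ(n) = n × ∏(1 - 1/p) for each prime p dividing n
φ(229) = 229 × (1 - 1/229) = 228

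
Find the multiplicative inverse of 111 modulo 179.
50

gcd(111, 179) = 1, so the inverse exists.
Extended Euclidean algorithm on (179, 111):
179 = 1 × 111 + 68  ⟹  68 = (1)·179 + (-1)·111
111 = 1 × 68 + 43  ⟹  43 = (-1)·179 + (2)·111
68 = 1 × 43 + 25  ⟹  25 = (2)·179 + (-3)·111
43 = 1 × 25 + 18  ⟹  18 = (-3)·179 + (5)·111
25 = 1 × 18 + 7  ⟹  7 = (5)·179 + (-8)·111
18 = 2 × 7 + 4  ⟹  4 = (-13)·179 + (21)·111
7 = 1 × 4 + 3  ⟹  3 = (18)·179 + (-29)·111
4 = 1 × 3 + 1  ⟹  1 = (-31)·179 + (50)·111
So (50)·111 ≡ 1 (mod 179), i.e. 111^(-1) ≡ 50 (mod 179).
Check: 111 × 50 = 5550 ≡ 1 (mod 179)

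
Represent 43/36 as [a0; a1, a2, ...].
[1; 5, 7]

Euclidean algorithm steps:
43 = 1 × 36 + 7
36 = 5 × 7 + 1
7 = 7 × 1 + 0
Continued fraction: [1; 5, 7]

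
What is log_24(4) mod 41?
4

Baby-step giant-step with step n = ⌈√41⌉ = 7.
Baby steps 24^j mod 41 (j:value) for j=0..6: 0:1, 1:24, 2:2, 3:7, 4:4, 5:14, 6:8.
h = 4 is already in the table at j=4, so x = 4.
Check: 24^4 ≡ 4 (mod 41).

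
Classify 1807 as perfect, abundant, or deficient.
deficient

Proper divisors of 1807: sum = 1 + 13 + 139 = 153
Since 153 < 1807, 1807 is deficient.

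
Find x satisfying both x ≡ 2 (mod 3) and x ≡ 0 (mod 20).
20

Using Chinese Remainder Theorem:
M = 3 × 20 = 60
M1 = 20, M2 = 3
y1 = 20^(-1) mod 3 = 2
y2 = 3^(-1) mod 20 = 7
x = (2×20×2 + 0×3×7) mod 60 = 20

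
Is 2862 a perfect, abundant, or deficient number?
abundant

Proper divisors of 2862: sum = 1 + 2 + 3 + 6 + 9 + 18 + 27 + 53 + 54 + 106 + 159 + 318 + 477 + 954 + 1431 = 3618
Since 3618 > 2862, 2862 is abundant.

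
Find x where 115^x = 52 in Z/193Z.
59

Baby-step giant-step with step n = ⌈√193⌉ = 14.
Baby steps 115^j mod 193 (j:value) for j=0..13: 0:1, 1:115, 2:101, 3:35, 4:165, 5:61, 6:67, 7:178, 8:12, 9:29, 10:54, 11:34, 12:50, 13:153.
Giant-step multiplier: 115^(-14) ≡ 115^(192-14) = 115^178 ≡ 187 (mod 193).
Giant steps γ_i = 52·187^i mod 193: γ_0=52, γ_1=74, γ_2=135, γ_3=155, γ_4=35 (in table at j=3).
x = i·n + j = 4·14 + 3 = 59.
Check: 115^59 ≡ 52 (mod 193).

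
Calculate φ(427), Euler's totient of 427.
360

427 = 7 × 61
φ(n) = n × ∏(1 - 1/p) for each prime p dividing n
φ(427) = 427 × (1 - 1/7) × (1 - 1/61) = 360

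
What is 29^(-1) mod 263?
127

gcd(29, 263) = 1, so the inverse exists.
Extended Euclidean algorithm on (263, 29):
263 = 9 × 29 + 2  ⟹  2 = (1)·263 + (-9)·29
29 = 14 × 2 + 1  ⟹  1 = (-14)·263 + (127)·29
So (127)·29 ≡ 1 (mod 263), i.e. 29^(-1) ≡ 127 (mod 263).
Check: 29 × 127 = 3683 ≡ 1 (mod 263)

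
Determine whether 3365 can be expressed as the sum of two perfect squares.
1² + 58² (a=1, b=58)

Factorization: 3365 = 5 × 673
By Fermat: n is sum of two squares iff every prime p ≡ 3 (mod 4) appears to even power.
All primes ≡ 3 (mod 4) appear to even power.
Search a = 0, 1, 2, … for 3365 - a² a perfect square: first hit at a = 1: 3365 - 1 = 3364 = 58².
3365 = 1² + 58² = 1 + 3364 ✓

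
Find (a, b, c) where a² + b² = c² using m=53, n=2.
(2805, 212, 2813)

Euclid's formula: a = m² - n², b = 2mn, c = m² + n²
m = 53, n = 2
a = 53² - 2² = 2809 - 4 = 2805
b = 2 × 53 × 2 = 212
c = 53² + 2² = 2809 + 4 = 2813
Verification: 2805² + 212² = 7868025 + 44944 = 7912969 = 2813² ✓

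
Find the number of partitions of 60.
966467

p(n) counts ways to write n as a sum of positive integers (order ignored).
Euler's pentagonal recurrence: p(k) = p(k-1) + p(k-2) - p(k-5) - p(k-7) + p(k-12) + p(k-15) - ... (offsets j(3j∓1)/2, signs ++--, p(0)=1, p(<0)=0).
DP table for k = 0..59: p(0)=1, p(1)=1, p(2)=2, p(3)=3, p(4)=5, p(5)=7, p(6)=11, p(7)=15, p(8)=22, p(9)=30, p(10)=42, p(11)=56, p(12)=77, p(13)=101, p(14)=135, p(15)=176, p(16)=231, p(17)=297, p(18)=385, p(19)=490, p(20)=627, p(21)=792, p(22)=1002, p(23)=1255, p(24)=1575, p(25)=1958, p(26)=2436, p(27)=3010, p(28)=3718, p(29)=4565, p(30)=5604, p(31)=6842, p(32)=8349, p(33)=10143, p(34)=12310, p(35)=14883, p(36)=17977, p(37)=21637, p(38)=26015, p(39)=31185, p(40)=37338, p(41)=44583, p(42)=53174, p(43)=63261, p(44)=75175, p(45)=89134, p(46)=105558, p(47)=124754, p(48)=147273, p(49)=173525, p(50)=204226, p(51)=239943, p(52)=281589, p(53)=329931, p(54)=386155, p(55)=451276, p(56)=526823, p(57)=614154, p(58)=715220, p(59)=831820.
Final step: p(60) = p(59) + p(58) - p(55) - p(53) + p(48) + p(45) - p(38) - p(34) + p(25) + p(20) - p(9) - p(3)
= 831820 + 715220 - 451276 - 329931 + 147273 + 89134 - 26015 - 12310 + 1958 + 627 - 30 - 3
= 966467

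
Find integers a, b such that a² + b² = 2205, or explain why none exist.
21² + 42² (a=21, b=42)

Factorization: 2205 = 3^2 × 5 × 7^2
By Fermat: n is sum of two squares iff every prime p ≡ 3 (mod 4) appears to even power.
All primes ≡ 3 (mod 4) appear to even power.
Search a = 0, 1, 2, … for 2205 - a² a perfect square: first hit at a = 21: 2205 - 441 = 1764 = 42².
2205 = 21² + 42² = 441 + 1764 ✓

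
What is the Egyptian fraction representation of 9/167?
1/19 + 1/794 + 1/839788 + 1/1057864987628

Greedy algorithm:
9/167: ceiling(167/9) = 19, use 1/19
4/3173: ceiling(3173/4) = 794, use 1/794
3/2519362: ceiling(2519362/3) = 839788, use 1/839788
1/1057864987628: ceiling(1057864987628/1) = 1057864987628, use 1/1057864987628
Result: 9/167 = 1/19 + 1/794 + 1/839788 + 1/1057864987628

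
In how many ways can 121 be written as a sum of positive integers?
2056148051

p(n) counts ways to write n as a sum of positive integers (order ignored).
Euler's pentagonal recurrence: p(k) = p(k-1) + p(k-2) - p(k-5) - p(k-7) + p(k-12) + p(k-15) - ... (offsets j(3j∓1)/2, signs ++--, p(0)=1, p(<0)=0).
DP table for k = 0..120: p(0)=1, p(1)=1, p(2)=2, p(3)=3, p(4)=5, p(5)=7, p(6)=11, p(7)=15, p(8)=22, p(9)=30, p(10)=42, p(11)=56, p(12)=77, p(13)=101, p(14)=135, p(15)=176, p(16)=231, p(17)=297, p(18)=385, p(19)=490, p(20)=627, p(21)=792, p(22)=1002, p(23)=1255, p(24)=1575, p(25)=1958, p(26)=2436, p(27)=3010, p(28)=3718, p(29)=4565, p(30)=5604, p(31)=6842, p(32)=8349, p(33)=10143, p(34)=12310, p(35)=14883, p(36)=17977, p(37)=21637, p(38)=26015, p(39)=31185, p(40)=37338, p(41)=44583, p(42)=53174, p(43)=63261, p(44)=75175, p(45)=89134, p(46)=105558, p(47)=124754, p(48)=147273, p(49)=173525, p(50)=204226, p(51)=239943, p(52)=281589, p(53)=329931, p(54)=386155, p(55)=451276, p(56)=526823, p(57)=614154, p(58)=715220, p(59)=831820, p(60)=966467, p(61)=1121505, p(62)=1300156, p(63)=1505499, p(64)=1741630, p(65)=2012558, p(66)=2323520, p(67)=2679689, p(68)=3087735, p(69)=3554345, p(70)=4087968, p(71)=4697205, p(72)=5392783, p(73)=6185689, p(74)=7089500, p(75)=8118264, p(76)=9289091, p(77)=10619863, p(78)=12132164, p(79)=13848650, p(80)=15796476, p(81)=18004327, p(82)=20506255, p(83)=23338469, p(84)=26543660, p(85)=30167357, p(86)=34262962, p(87)=38887673, p(88)=44108109, p(89)=49995925, p(90)=56634173, p(91)=64112359, p(92)=72533807, p(93)=82010177, p(94)=92669720, p(95)=104651419, p(96)=118114304, p(97)=133230930, p(98)=150198136, p(99)=169229875, p(100)=190569292, p(101)=214481126, p(102)=241265379, p(103)=271248950, p(104)=304801365, p(105)=342325709, p(106)=384276336, p(107)=431149389, p(108)=483502844, p(109)=541946240, p(110)=607163746, p(111)=679903203, p(112)=761002156, p(113)=851376628, p(114)=952050665, p(115)=1064144451, p(116)=1188908248, p(117)=1327710076, p(118)=1482074143, p(119)=1653668665, p(120)=1844349560.
Final step: p(121) = p(120) + p(119) - p(116) - p(114) + p(109) + p(106) - p(99) - p(95) + p(86) + p(81) - p(70) - p(64) + p(51) + p(44) - p(29) - p(21) + p(4)
= 1844349560 + 1653668665 - 1188908248 - 952050665 + 541946240 + 384276336 - 169229875 - 104651419 + 34262962 + 18004327 - 4087968 - 1741630 + 239943 + 75175 - 4565 - 792 + 5
= 2056148051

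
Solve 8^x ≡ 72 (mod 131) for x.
49

Baby-step giant-step with step n = ⌈√131⌉ = 12.
Baby steps 8^j mod 131 (j:value) for j=0..11: 0:1, 1:8, 2:64, 3:119, 4:35, 5:18, 6:13, 7:104, 8:46, 9:106, 10:62, 11:103.
Giant-step multiplier: 8^(-12) ≡ 8^(130-12) = 8^118 ≡ 100 (mod 131).
Giant steps γ_i = 72·100^i mod 131: γ_0=72, γ_1=126, γ_2=24, γ_3=42, γ_4=8 (in table at j=1).
x = i·n + j = 4·12 + 1 = 49.
Check: 8^49 ≡ 72 (mod 131).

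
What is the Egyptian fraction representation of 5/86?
1/18 + 1/387

Greedy algorithm:
5/86: ceiling(86/5) = 18, use 1/18
1/387: ceiling(387/1) = 387, use 1/387
Result: 5/86 = 1/18 + 1/387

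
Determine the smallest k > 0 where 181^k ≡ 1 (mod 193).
24

193 is prime, so ord(181) divides φ(193) = 192.
Divisors of 192: 1, 2, 3, 4, 6, 8, 12, 16, 24, 32, 48, 64, 96, 192.
Repeated squaring: 181^1 ≡ 181, 181^2 ≡ 144, 181^4 ≡ 85, 181^8 ≡ 84, 181^16 ≡ 108, 181^32 ≡ 84, 181^64 ≡ 108, 181^128 ≡ 84 (mod 193).
Test 181^d mod 193 for each divisor d in increasing order:
181^1 ≡ 181
181^2 ≡ 144
181^3 = 181^2·181^1 ≡ 9
181^4 ≡ 85
181^6 = 181^4·181^2 ≡ 81
181^8 ≡ 84
181^12 = 181^8·181^4 ≡ 192
181^16 ≡ 108
181^24 = 181^16·181^8 ≡ 1  ← first divisor giving 1
The order is 24.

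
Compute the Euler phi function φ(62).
30

62 = 2 × 31
φ(n) = n × ∏(1 - 1/p) for each prime p dividing n
φ(62) = 62 × (1 - 1/2) × (1 - 1/31) = 30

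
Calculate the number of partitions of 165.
172389800255

p(n) counts ways to write n as a sum of positive integers (order ignored).
Euler's pentagonal recurrence: p(k) = p(k-1) + p(k-2) - p(k-5) - p(k-7) + p(k-12) + p(k-15) - ... (offsets j(3j∓1)/2, signs ++--, p(0)=1, p(<0)=0).
DP table for k = 0..164: p(0)=1, p(1)=1, p(2)=2, p(3)=3, p(4)=5, p(5)=7, p(6)=11, p(7)=15, p(8)=22, p(9)=30, p(10)=42, p(11)=56, p(12)=77, p(13)=101, p(14)=135, p(15)=176, p(16)=231, p(17)=297, p(18)=385, p(19)=490, p(20)=627, p(21)=792, p(22)=1002, p(23)=1255, p(24)=1575, p(25)=1958, p(26)=2436, p(27)=3010, p(28)=3718, p(29)=4565, p(30)=5604, p(31)=6842, p(32)=8349, p(33)=10143, p(34)=12310, p(35)=14883, p(36)=17977, p(37)=21637, p(38)=26015, p(39)=31185, p(40)=37338, p(41)=44583, p(42)=53174, p(43)=63261, p(44)=75175, p(45)=89134, p(46)=105558, p(47)=124754, p(48)=147273, p(49)=173525, p(50)=204226, p(51)=239943, p(52)=281589, p(53)=329931, p(54)=386155, p(55)=451276, p(56)=526823, p(57)=614154, p(58)=715220, p(59)=831820, p(60)=966467, p(61)=1121505, p(62)=1300156, p(63)=1505499, p(64)=1741630, p(65)=2012558, p(66)=2323520, p(67)=2679689, p(68)=3087735, p(69)=3554345, p(70)=4087968, p(71)=4697205, p(72)=5392783, p(73)=6185689, p(74)=7089500, p(75)=8118264, p(76)=9289091, p(77)=10619863, p(78)=12132164, p(79)=13848650, p(80)=15796476, p(81)=18004327, p(82)=20506255, p(83)=23338469, p(84)=26543660, p(85)=30167357, p(86)=34262962, p(87)=38887673, p(88)=44108109, p(89)=49995925, p(90)=56634173, p(91)=64112359, p(92)=72533807, p(93)=82010177, p(94)=92669720, p(95)=104651419, p(96)=118114304, p(97)=133230930, p(98)=150198136, p(99)=169229875, p(100)=190569292, p(101)=214481126, p(102)=241265379, p(103)=271248950, p(104)=304801365, p(105)=342325709, p(106)=384276336, p(107)=431149389, p(108)=483502844, p(109)=541946240, p(110)=607163746, p(111)=679903203, p(112)=761002156, p(113)=851376628, p(114)=952050665, p(115)=1064144451, p(116)=1188908248, p(117)=1327710076, p(118)=1482074143, p(119)=1653668665, p(120)=1844349560, p(121)=2056148051, p(122)=2291320912, p(123)=2552338241, p(124)=2841940500, p(125)=3163127352, p(126)=3519222692, p(127)=3913864295, p(128)=4351078600, p(129)=4835271870, p(130)=5371315400, p(131)=5964539504, p(132)=6620830889, p(133)=7346629512, p(134)=8149040695, p(135)=9035836076, p(136)=10015581680, p(137)=11097645016, p(138)=12292341831, p(139)=13610949895, p(140)=15065878135, p(141)=16670689208, p(142)=18440293320, p(143)=20390982757, p(144)=22540654445, p(145)=24908858009, p(146)=27517052599, p(147)=30388671978, p(148)=33549419497, p(149)=37027355200, p(150)=40853235313, p(151)=45060624582, p(152)=49686288421, p(153)=54770336324, p(154)=60356673280, p(155)=66493182097, p(156)=73232243759, p(157)=80630964769, p(158)=88751778802, p(159)=97662728555, p(160)=107438159466, p(161)=118159068427, p(162)=129913904637, p(163)=142798995930, p(164)=156919475295.
Final step: p(165) = p(164) + p(163) - p(160) - p(158) + p(153) + p(150) - p(143) - p(139) + p(130) + p(125) - p(114) - p(108) + p(95) + p(88) - p(73) - p(65) + p(48) + p(39) - p(20) - p(10)
= 156919475295 + 142798995930 - 107438159466 - 88751778802 + 54770336324 + 40853235313 - 20390982757 - 13610949895 + 5371315400 + 3163127352 - 952050665 - 483502844 + 104651419 + 44108109 - 6185689 - 2012558 + 147273 + 31185 - 627 - 42
= 172389800255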